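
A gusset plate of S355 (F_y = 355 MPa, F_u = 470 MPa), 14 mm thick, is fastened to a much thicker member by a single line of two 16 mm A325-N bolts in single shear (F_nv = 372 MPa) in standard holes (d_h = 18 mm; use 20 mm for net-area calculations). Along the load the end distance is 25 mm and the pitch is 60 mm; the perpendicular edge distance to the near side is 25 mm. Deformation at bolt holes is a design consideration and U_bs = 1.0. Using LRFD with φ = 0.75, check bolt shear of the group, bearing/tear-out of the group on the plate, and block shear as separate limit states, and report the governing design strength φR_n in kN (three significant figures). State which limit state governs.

112 kN (bolt shear governs)

Bolt shear: A_b = π·16²/4 = 201.1 mm²; R_n = 372 × 201.1 × 2 × 1 / 1000 = 149.6 kN → 0.75 × 149.6 = 112 kN.
Bearing: edge l_c = 16, r_n = 126.3 kN; interior l_c = 42, r_n = 252.7 kN; R_n = 126.3 + 1·252.7 = 379 kN → 284 kN.
Block shear: A_gv = 1190, A_nv = 770, A_nt = 210 mm²; R_n = min(0.6F_uA_nv, 0.6F_yA_gv) + U_bs·F_u·A_nt = 315.8 kN → 237 kN.
Bolt shear governs: 112 kN.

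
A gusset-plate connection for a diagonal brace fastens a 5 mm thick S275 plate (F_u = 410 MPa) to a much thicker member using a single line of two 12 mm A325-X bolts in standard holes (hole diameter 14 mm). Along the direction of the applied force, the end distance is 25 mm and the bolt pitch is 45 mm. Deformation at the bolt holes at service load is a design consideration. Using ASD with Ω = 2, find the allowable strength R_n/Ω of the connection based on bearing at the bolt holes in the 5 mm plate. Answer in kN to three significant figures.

51.7 kN

Per bolt r_n = 1.2 l_c t F_u ≤ 2.4 d t F_u; upper limit = 2.4 × 12 × 5 × 410 / 1000 = 59.04 kN.
Edge bolt: l_c = 25 − 14/2 = 18 mm → 1.2 × 18 × 5 × 410 / 1000 = 44.28 → r_n = 44.28 kN.
Interior bolts: l_c = 45 − 14 = 31 mm → 1.2 × 31 × 5 × 410 / 1000 = 76.26 → r_n = 59.04 kN.
R_n = 1 × 44.28 + 1 × 59.04 = 103.3 kN.
Allowable strength R_n/Ω = 103.3 / 2 = 51.7 kN.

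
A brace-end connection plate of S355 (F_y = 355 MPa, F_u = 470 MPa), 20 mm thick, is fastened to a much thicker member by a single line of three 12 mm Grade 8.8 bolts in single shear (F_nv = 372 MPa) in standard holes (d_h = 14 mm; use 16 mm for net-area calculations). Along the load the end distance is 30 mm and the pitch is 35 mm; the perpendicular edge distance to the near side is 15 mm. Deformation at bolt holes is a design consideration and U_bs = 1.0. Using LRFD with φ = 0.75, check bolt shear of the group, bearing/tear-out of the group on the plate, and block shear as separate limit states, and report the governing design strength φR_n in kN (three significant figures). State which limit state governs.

94.7 kN (bolt shear governs)

Bolt shear: A_b = π·12²/4 = 113.1 mm²; R_n = 372 × 113.1 × 3 × 1 / 1000 = 126.2 kN → 0.75 × 126.2 = 94.7 kN.
Bearing: edge l_c = 23, r_n = 259.4 kN; interior l_c = 21, r_n = 236.9 kN; R_n = 259.4 + 2·236.9 = 733.2 kN → 550 kN.
Block shear: A_gv = 2000, A_nv = 1200, A_nt = 140 mm²; R_n = min(0.6F_uA_nv, 0.6F_yA_gv) + U_bs·F_u·A_nt = 404.2 kN → 303 kN.
Bolt shear governs: 94.7 kN.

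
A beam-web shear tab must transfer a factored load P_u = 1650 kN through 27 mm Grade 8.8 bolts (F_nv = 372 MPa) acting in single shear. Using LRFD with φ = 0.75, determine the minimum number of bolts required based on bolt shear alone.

11 bolts

A_b = π·27²/4 = 572.6 mm².
Per-bolt design strength φR_n = 0.75 × 372 × 572.6 × 1 / 1000 = 159.7 kN.
n ≥ 1650 / 159.7 = 10.33 → use 11 bolts.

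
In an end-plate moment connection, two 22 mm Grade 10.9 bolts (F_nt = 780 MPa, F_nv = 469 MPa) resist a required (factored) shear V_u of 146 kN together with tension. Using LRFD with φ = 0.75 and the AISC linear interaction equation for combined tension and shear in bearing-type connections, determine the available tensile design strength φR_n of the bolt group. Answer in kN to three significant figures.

A_b = π·22²/4 = 380.1 mm²; f_rv = 146 × 1000 / (2 × 380.1) = 192 MPa.
F'_nt = 1.3 F_nt − (F_nt / φF_nv) f_rv = 1.3·780 − (780/(0.75·469))·192 = 588.2 MPa, capped at F_nt → F'_nt = 588.2 MPa.
R_n = F'_nt · A_b · n = 588.2 × 380.1 × 2 / 1000 = 447.2 kN.
Design strength φR_n = 0.75 × 447.2 = 335 kN.

335 kN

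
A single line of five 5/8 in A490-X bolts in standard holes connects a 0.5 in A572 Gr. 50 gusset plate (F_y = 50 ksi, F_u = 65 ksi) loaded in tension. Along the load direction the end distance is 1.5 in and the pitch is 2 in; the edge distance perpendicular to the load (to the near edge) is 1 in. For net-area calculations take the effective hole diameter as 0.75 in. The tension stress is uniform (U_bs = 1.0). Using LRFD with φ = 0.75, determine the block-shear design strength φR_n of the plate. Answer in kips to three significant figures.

105 kips

Shear plane L_v = 1.5 + 4·2 = 9.5 in; A_gv = 9.5 × 0.5 = 4.75 in².
A_nv = (9.5 − 4.5·0.75) × 0.5 = 3.062 in².
A_nt = (1 − 0.5·0.75) × 0.5 = 0.3125 in².
0.6 F_u A_nv = 119.4 kips; 0.6 F_y A_gv = 142.5 kips → shear rupture governs the shear term.
R_n = 119.4 + 1.0 × 65 × 0.3125 = 139.8 kips.
Design strength φR_n = 0.75 × 139.8 = 105 kips.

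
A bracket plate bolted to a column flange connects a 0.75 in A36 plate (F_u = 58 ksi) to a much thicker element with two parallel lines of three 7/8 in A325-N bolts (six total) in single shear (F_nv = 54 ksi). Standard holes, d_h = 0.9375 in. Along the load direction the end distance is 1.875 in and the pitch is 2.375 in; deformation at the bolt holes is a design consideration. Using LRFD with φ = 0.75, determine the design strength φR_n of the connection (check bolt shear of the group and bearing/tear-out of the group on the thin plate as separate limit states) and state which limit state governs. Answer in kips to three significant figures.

146 kips (bolt shear governs)

Bolt shear: A_b = π·0.875²/4 = 0.6013 in²; R_n = 54 × 0.6013 × 6 × 1 = 194.8 kips → 0.75 × 194.8 = 146 kips.
Bearing (1.2 l_c t F_u ≤ 2.4 d t F_u): upper limit = 2.4·0.875·0.75·58 = 91.35 kips.
  Edge l_c = 1.875 − 0.9375/2 = 1.406 → r_n = 73.41 kips; interior l_c = 2.375 − 0.9375 = 1.438 → r_n = 75.04 kips.
  R_n,bearing = 2·73.41 + 4·75.04 = 447 kips → 0.75 × 447 = 335 kips.
Bolt shear governs: 146 kips.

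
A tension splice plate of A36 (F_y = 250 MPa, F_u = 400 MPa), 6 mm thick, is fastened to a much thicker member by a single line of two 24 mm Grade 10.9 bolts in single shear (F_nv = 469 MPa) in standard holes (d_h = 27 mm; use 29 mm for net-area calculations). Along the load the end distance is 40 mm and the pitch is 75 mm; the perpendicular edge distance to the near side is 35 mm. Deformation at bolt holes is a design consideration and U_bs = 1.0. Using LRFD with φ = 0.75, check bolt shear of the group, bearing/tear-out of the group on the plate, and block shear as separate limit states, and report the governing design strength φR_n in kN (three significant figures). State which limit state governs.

114 kN (block shear governs)

Bolt shear: A_b = π·24²/4 = 452.4 mm²; R_n = 469 × 452.4 × 2 × 1 / 1000 = 424.3 kN → 0.75 × 424.3 = 318 kN.
Bearing: edge l_c = 26.5, r_n = 76.32 kN; interior l_c = 48, r_n = 138.2 kN; R_n = 76.32 + 1·138.2 = 214.6 kN → 161 kN.
Block shear: A_gv = 690, A_nv = 429, A_nt = 123 mm²; R_n = min(0.6F_uA_nv, 0.6F_yA_gv) + U_bs·F_u·A_nt = 152.2 kN → 114 kN.
Block shear governs: 114 kN.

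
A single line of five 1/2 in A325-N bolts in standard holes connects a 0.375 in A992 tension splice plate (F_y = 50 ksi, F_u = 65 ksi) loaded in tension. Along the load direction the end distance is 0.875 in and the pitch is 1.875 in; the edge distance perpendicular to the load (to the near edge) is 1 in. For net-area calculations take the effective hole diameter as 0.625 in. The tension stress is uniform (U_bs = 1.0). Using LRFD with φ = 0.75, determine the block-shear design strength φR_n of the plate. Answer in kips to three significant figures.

73.6 kips

Shear plane L_v = 0.875 + 4·1.875 = 8.375 in; A_gv = 8.375 × 0.375 = 3.141 in².
A_nv = (8.375 − 4.5·0.625) × 0.375 = 2.086 in².
A_nt = (1 − 0.5·0.625) × 0.375 = 0.2578 in².
0.6 F_u A_nv = 81.35 kips; 0.6 F_y A_gv = 94.22 kips → shear rupture governs the shear term.
R_n = 81.35 + 1.0 × 65 × 0.2578 = 98.11 kips.
Design strength φR_n = 0.75 × 98.11 = 73.6 kips.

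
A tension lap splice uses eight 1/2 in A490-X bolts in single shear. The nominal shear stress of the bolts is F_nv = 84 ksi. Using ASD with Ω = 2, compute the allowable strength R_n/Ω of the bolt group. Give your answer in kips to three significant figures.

A_b = π × 0.5² / 4 = 0.1963 in².
R_n = F_nv · A_b · n · n_s = 84 × 0.1963 × 8 × 1 = 131.9 kips.
Allowable strength R_n/Ω = 131.9 / 2 = 66 kips.

66 kips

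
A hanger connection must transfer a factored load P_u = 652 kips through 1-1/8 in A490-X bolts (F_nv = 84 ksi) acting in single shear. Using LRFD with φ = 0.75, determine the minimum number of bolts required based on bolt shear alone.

A_b = π·1.125²/4 = 0.994 in².
Per-bolt design strength φR_n = 0.75 × 84 × 0.994 × 1 = 62.62 kips.
n ≥ 652 / 62.62 = 10.41 → use 11 bolts.

11 bolts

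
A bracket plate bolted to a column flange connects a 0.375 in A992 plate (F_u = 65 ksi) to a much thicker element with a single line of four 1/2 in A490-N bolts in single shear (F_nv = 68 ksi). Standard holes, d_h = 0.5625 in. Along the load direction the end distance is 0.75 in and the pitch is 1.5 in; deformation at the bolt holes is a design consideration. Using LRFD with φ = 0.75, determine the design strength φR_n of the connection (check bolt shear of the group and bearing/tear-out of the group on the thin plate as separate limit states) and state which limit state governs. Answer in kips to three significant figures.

Bolt shear: A_b = π·0.5²/4 = 0.1963 in²; R_n = 68 × 0.1963 × 4 × 1 = 53.41 kips → 0.75 × 53.41 = 40.1 kips.
Bearing (1.2 l_c t F_u ≤ 2.4 d t F_u): upper limit = 2.4·0.5·0.375·65 = 29.25 kips.
  Edge l_c = 0.75 − 0.5625/2 = 0.4688 → r_n = 13.71 kips; interior l_c = 1.5 − 0.5625 = 0.9375 → r_n = 27.42 kips.
  R_n,bearing = 1·13.71 + 3·27.42 = 95.98 kips → 0.75 × 95.98 = 72 kips.
Bolt shear governs: 40.1 kips.

40.1 kips (bolt shear governs)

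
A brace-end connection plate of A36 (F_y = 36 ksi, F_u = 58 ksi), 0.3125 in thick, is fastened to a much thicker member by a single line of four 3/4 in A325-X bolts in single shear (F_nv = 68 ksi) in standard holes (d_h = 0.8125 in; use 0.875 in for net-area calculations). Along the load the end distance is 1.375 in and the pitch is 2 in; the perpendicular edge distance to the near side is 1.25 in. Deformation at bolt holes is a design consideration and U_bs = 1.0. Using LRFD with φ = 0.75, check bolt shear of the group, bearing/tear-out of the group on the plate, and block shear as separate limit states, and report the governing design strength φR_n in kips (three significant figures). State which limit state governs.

46.2 kips (block shear governs)

Bolt shear: A_b = π·0.75²/4 = 0.4418 in²; R_n = 68 × 0.4418 × 4 × 1 = 120.2 kips → 0.75 × 120.2 = 90.1 kips.
Bearing: edge l_c = 0.9688, r_n = 21.07 kips; interior l_c = 1.188, r_n = 25.83 kips; R_n = 21.07 + 3·25.83 = 98.55 kips → 73.9 kips.
Block shear: A_gv = 2.305, A_nv = 1.348, A_nt = 0.2539 in²; R_n = min(0.6F_uA_nv, 0.6F_yA_gv) + U_bs·F_u·A_nt = 61.62 kips → 46.2 kips.
Block shear governs: 46.2 kips.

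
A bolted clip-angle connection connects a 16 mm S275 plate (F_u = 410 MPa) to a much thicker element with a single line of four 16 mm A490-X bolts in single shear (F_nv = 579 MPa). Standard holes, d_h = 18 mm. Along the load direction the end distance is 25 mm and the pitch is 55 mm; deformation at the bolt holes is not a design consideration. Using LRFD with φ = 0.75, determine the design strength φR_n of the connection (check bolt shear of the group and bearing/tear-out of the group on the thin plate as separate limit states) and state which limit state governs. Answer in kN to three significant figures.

Bolt shear: A_b = π·16²/4 = 201.1 mm²; R_n = 579 × 201.1 × 4 × 1 / 1000 = 465.7 kN → 0.75 × 465.7 = 349 kN.
Bearing (1.5 l_c t F_u ≤ 3.0 d t F_u): upper limit = 3.0·16·16·410 / 1000 = 314.9 kN.
  Edge l_c = 25 − 18/2 = 16 → r_n = 157.4 kN; interior l_c = 55 − 18 = 37 → r_n = 314.9 kN.
  R_n,bearing = 1·157.4 + 3·314.9 = 1102 kN → 0.75 × 1102 = 827 kN.
Bolt shear governs: 349 kN.

349 kN (bolt shear governs)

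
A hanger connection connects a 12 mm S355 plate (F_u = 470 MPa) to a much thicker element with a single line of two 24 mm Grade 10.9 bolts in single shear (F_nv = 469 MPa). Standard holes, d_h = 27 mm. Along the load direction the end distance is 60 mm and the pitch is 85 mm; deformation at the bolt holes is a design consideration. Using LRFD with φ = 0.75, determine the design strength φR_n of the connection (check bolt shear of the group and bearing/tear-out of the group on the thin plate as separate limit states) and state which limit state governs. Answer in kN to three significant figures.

Bolt shear: A_b = π·24²/4 = 452.4 mm²; R_n = 469 × 452.4 × 2 × 1 / 1000 = 424.3 kN → 0.75 × 424.3 = 318 kN.
Bearing (1.2 l_c t F_u ≤ 2.4 d t F_u): upper limit = 2.4·24·12·470 / 1000 = 324.9 kN.
  Edge l_c = 60 − 27/2 = 46.5 → r_n = 314.7 kN; interior l_c = 85 − 27 = 58 → r_n = 324.9 kN.
  R_n,bearing = 1·314.7 + 1·324.9 = 639.6 kN → 0.75 × 639.6 = 480 kN.
Bolt shear governs: 318 kN.

318 kN (bolt shear governs)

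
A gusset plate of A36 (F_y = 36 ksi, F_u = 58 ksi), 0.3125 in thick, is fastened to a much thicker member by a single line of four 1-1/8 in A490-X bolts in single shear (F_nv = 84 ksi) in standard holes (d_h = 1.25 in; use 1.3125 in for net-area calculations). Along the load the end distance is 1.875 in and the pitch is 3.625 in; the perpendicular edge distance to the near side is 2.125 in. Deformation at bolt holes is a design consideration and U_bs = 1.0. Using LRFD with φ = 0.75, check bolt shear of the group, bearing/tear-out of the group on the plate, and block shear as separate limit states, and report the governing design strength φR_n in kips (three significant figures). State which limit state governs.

Bolt shear: A_b = π·1.125²/4 = 0.994 in²; R_n = 84 × 0.994 × 4 × 1 = 334 kips → 0.75 × 334 = 250 kips.
Bearing: edge l_c = 1.25, r_n = 27.19 kips; interior l_c = 2.375, r_n = 48.94 kips; R_n = 27.19 + 3·48.94 = 174 kips → 130 kips.
Block shear: A_gv = 3.984, A_nv = 2.549, A_nt = 0.459 in²; R_n = min(0.6F_uA_nv, 0.6F_yA_gv) + U_bs·F_u·A_nt = 112.7 kips → 84.5 kips.
Block shear governs: 84.5 kips.

84.5 kips (block shear governs)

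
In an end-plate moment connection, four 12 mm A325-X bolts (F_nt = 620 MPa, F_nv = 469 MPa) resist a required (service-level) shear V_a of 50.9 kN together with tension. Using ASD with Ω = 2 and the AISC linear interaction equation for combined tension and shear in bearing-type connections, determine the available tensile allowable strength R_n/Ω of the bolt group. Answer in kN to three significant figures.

A_b = π·12²/4 = 113.1 mm²; f_rv = 50.9 × 1000 / (4 × 113.1) = 112.5 MPa.
F'_nt = 1.3 F_nt − (Ω F_nt / F_nv) f_rv = 1.3·620 − (2·620/469)·112.5 = 508.5 MPa, capped at F_nt → F'_nt = 508.5 MPa.
R_n = F'_nt · A_b · n = 508.5 × 113.1 × 4 / 1000 = 230.1 kN.
Allowable strength R_n/Ω = 230.1 / 2 = 115 kN.

115 kN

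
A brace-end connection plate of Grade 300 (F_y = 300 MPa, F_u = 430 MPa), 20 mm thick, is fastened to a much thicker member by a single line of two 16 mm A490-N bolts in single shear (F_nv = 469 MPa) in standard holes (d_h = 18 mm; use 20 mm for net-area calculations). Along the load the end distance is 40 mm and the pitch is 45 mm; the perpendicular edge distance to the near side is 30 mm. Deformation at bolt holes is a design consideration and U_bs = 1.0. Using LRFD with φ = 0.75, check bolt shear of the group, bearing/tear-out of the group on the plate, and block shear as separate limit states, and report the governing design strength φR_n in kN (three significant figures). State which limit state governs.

Bolt shear: A_b = π·16²/4 = 201.1 mm²; R_n = 469 × 201.1 × 2 × 1 / 1000 = 188.6 kN → 0.75 × 188.6 = 141 kN.
Bearing: edge l_c = 31, r_n = 319.9 kN; interior l_c = 27, r_n = 278.6 kN; R_n = 319.9 + 1·278.6 = 598.6 kN → 449 kN.
Block shear: A_gv = 1700, A_nv = 1100, A_nt = 400 mm²; R_n = min(0.6F_uA_nv, 0.6F_yA_gv) + U_bs·F_u·A_nt = 455.8 kN → 342 kN.
Bolt shear governs: 141 kN.

141 kN (bolt shear governs)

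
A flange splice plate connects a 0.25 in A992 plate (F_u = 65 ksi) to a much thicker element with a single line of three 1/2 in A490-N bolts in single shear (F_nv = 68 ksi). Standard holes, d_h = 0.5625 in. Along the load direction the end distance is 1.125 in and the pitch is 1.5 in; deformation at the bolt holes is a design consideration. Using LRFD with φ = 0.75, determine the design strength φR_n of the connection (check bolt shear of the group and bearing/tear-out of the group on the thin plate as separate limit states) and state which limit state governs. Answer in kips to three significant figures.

30 kips (bolt shear governs)

Bolt shear: A_b = π·0.5²/4 = 0.1963 in²; R_n = 68 × 0.1963 × 3 × 1 = 40.06 kips → 0.75 × 40.06 = 30 kips.
Bearing (1.2 l_c t F_u ≤ 2.4 d t F_u): upper limit = 2.4·0.5·0.25·65 = 19.5 kips.
  Edge l_c = 1.125 − 0.5625/2 = 0.8438 → r_n = 16.45 kips; interior l_c = 1.5 − 0.5625 = 0.9375 → r_n = 18.28 kips.
  R_n,bearing = 1·16.45 + 2·18.28 = 53.02 kips → 0.75 × 53.02 = 39.8 kips.
Bolt shear governs: 30 kips.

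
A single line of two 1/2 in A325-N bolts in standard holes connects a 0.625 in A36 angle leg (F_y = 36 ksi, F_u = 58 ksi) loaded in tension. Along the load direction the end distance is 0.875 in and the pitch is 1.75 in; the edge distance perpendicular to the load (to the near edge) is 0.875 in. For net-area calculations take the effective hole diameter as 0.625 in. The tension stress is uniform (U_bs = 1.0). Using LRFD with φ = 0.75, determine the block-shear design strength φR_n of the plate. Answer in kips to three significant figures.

41.9 kips

Shear plane L_v = 0.875 + 1·1.75 = 2.625 in; A_gv = 2.625 × 0.625 = 1.641 in².
A_nv = (2.625 − 1.5·0.625) × 0.625 = 1.055 in².
A_nt = (0.875 − 0.5·0.625) × 0.625 = 0.3516 in².
0.6 F_u A_nv = 36.7 kips; 0.6 F_y A_gv = 35.44 kips → shear yielding governs the shear term.
R_n = 35.44 + 1.0 × 58 × 0.3516 = 55.83 kips.
Design strength φR_n = 0.75 × 55.83 = 41.9 kips.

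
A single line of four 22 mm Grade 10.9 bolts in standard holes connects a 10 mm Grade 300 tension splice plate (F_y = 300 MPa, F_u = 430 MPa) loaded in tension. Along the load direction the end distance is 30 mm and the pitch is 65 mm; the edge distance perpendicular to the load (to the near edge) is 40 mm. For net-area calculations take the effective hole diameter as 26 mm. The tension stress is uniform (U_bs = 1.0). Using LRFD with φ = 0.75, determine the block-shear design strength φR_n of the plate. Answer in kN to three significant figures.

346 kN

Shear plane L_v = 30 + 3·65 = 225 mm; A_gv = 225 × 10 = 2250 mm².
A_nv = (225 − 3.5·26) × 10 = 1340 mm².
A_nt = (40 − 0.5·26) × 10 = 270 mm².
0.6 F_u A_nv = 345.7 kN; 0.6 F_y A_gv = 405 kN → shear rupture governs the shear term.
R_n = 345.7 + 1.0 × 430 × 270 / 1000 = 461.8 kN.
Design strength φR_n = 0.75 × 461.8 = 346 kN.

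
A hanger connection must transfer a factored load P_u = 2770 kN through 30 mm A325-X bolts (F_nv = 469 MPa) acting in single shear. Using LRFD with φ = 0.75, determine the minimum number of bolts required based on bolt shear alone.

12 bolts

A_b = π·30²/4 = 706.9 mm².
Per-bolt design strength φR_n = 0.75 × 469 × 706.9 × 1 / 1000 = 248.6 kN.
n ≥ 2770 / 248.6 = 11.14 → use 12 bolts.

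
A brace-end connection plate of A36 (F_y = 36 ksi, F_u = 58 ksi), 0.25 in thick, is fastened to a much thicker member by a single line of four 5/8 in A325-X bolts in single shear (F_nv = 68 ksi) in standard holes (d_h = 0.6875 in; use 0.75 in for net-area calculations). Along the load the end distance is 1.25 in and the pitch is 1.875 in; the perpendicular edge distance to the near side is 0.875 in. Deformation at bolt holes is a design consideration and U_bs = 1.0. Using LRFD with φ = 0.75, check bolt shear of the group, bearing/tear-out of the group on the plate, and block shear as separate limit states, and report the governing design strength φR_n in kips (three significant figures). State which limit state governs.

Bolt shear: A_b = π·0.625²/4 = 0.3068 in²; R_n = 68 × 0.3068 × 4 × 1 = 83.45 kips → 0.75 × 83.45 = 62.6 kips.
Bearing: edge l_c = 0.9062, r_n = 15.77 kips; interior l_c = 1.188, r_n = 20.66 kips; R_n = 15.77 + 3·20.66 = 77.76 kips → 58.3 kips.
Block shear: A_gv = 1.719, A_nv = 1.062, A_nt = 0.125 in²; R_n = min(0.6F_uA_nv, 0.6F_yA_gv) + U_bs·F_u·A_nt = 44.22 kips → 33.2 kips.
Block shear governs: 33.2 kips.

33.2 kips (block shear governs)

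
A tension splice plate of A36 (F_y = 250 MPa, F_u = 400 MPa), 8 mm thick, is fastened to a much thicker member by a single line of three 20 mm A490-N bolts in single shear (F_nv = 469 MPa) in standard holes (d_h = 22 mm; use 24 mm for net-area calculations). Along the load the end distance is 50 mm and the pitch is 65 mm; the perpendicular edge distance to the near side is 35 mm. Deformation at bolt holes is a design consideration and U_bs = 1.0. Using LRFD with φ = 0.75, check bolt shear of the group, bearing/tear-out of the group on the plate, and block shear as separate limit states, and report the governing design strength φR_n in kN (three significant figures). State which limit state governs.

Bolt shear: A_b = π·20²/4 = 314.2 mm²; R_n = 469 × 314.2 × 3 × 1 / 1000 = 442 kN → 0.75 × 442 = 332 kN.
Bearing: edge l_c = 39, r_n = 149.8 kN; interior l_c = 43, r_n = 153.6 kN; R_n = 149.8 + 2·153.6 = 457 kN → 343 kN.
Block shear: A_gv = 1440, A_nv = 960, A_nt = 184 mm²; R_n = min(0.6F_uA_nv, 0.6F_yA_gv) + U_bs·F_u·A_nt = 289.6 kN → 217 kN.
Block shear governs: 217 kN.

217 kN (block shear governs)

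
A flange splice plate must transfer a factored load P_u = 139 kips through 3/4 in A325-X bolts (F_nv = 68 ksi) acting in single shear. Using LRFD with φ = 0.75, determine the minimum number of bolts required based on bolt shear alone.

A_b = π·0.75²/4 = 0.4418 in².
Per-bolt design strength φR_n = 0.75 × 68 × 0.4418 × 1 = 22.53 kips.
n ≥ 139 / 22.53 = 6.169 → use 7 bolts.

7 bolts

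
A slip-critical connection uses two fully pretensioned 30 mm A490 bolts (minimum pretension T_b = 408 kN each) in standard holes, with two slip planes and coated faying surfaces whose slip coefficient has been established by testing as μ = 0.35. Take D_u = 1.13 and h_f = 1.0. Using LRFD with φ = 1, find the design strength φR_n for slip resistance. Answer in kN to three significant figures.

645 kN

R_n = μ · D_u · h_f · T_b · n_s · n_b = 0.35 × 1.13 × 1.0 × 408 × 2 × 2 = 645.5 kN.
Design strength φR_n = 1 × 645.5 = 645 kN.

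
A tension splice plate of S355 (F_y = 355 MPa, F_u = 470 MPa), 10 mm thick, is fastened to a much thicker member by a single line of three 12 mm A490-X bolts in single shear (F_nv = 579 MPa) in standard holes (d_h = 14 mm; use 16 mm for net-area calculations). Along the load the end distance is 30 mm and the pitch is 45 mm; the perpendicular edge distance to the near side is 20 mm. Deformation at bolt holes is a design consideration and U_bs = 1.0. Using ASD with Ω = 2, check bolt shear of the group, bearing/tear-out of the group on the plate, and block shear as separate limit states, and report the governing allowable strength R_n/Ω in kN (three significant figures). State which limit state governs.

Bolt shear: A_b = π·12²/4 = 113.1 mm²; R_n = 579 × 113.1 × 3 × 1 / 1000 = 196.5 kN → 196.5 / 2 = 98.2 kN.
Bearing: edge l_c = 23, r_n = 129.7 kN; interior l_c = 31, r_n = 135.4 kN; R_n = 129.7 + 2·135.4 = 400.4 kN → 200 kN.
Block shear: A_gv = 1200, A_nv = 800, A_nt = 120 mm²; R_n = min(0.6F_uA_nv, 0.6F_yA_gv) + U_bs·F_u·A_nt = 282 kN → 141 kN.
Bolt shear governs: 98.2 kN.

98.2 kN (bolt shear governs)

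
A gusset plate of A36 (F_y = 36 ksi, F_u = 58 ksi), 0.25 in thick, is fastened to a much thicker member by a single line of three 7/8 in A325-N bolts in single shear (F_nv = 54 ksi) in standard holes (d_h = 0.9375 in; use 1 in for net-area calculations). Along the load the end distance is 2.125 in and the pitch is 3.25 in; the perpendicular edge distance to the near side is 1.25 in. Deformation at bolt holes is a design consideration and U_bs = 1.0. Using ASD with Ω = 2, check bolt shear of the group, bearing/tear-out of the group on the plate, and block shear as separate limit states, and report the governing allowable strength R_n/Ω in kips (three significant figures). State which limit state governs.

28.7 kips (block shear governs)

Bolt shear: A_b = π·0.875²/4 = 0.6013 in²; R_n = 54 × 0.6013 × 3 × 1 = 97.41 kips → 97.41 / 2 = 48.7 kips.
Bearing: edge l_c = 1.656, r_n = 28.82 kips; interior l_c = 2.312, r_n = 30.45 kips; R_n = 28.82 + 2·30.45 = 89.72 kips → 44.9 kips.
Block shear: A_gv = 2.156, A_nv = 1.531, A_nt = 0.1875 in²; R_n = min(0.6F_uA_nv, 0.6F_yA_gv) + U_bs·F_u·A_nt = 57.45 kips → 28.7 kips.
Block shear governs: 28.7 kips.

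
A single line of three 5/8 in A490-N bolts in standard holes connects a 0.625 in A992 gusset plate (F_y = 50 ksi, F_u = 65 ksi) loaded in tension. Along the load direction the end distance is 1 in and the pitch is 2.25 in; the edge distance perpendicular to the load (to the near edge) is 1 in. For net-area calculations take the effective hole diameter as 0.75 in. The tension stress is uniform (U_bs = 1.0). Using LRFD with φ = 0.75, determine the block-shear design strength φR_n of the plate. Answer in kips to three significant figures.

85.3 kips

Shear plane L_v = 1 + 2·2.25 = 5.5 in; A_gv = 5.5 × 0.625 = 3.438 in².
A_nv = (5.5 − 2.5·0.75) × 0.625 = 2.266 in².
A_nt = (1 − 0.5·0.75) × 0.625 = 0.3906 in².
0.6 F_u A_nv = 88.36 kips; 0.6 F_y A_gv = 103.1 kips → shear rupture governs the shear term.
R_n = 88.36 + 1.0 × 65 × 0.3906 = 113.8 kips.
Design strength φR_n = 0.75 × 113.8 = 85.3 kips.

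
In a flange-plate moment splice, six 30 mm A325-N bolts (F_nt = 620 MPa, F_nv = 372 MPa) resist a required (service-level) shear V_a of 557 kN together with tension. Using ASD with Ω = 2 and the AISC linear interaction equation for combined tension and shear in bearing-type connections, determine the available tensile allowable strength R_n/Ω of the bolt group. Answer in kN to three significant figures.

A_b = π·30²/4 = 706.9 mm²; f_rv = 557 × 1000 / (6 × 706.9) = 131.3 MPa.
F'_nt = 1.3 F_nt − (Ω F_nt / F_nv) f_rv = 1.3·620 − (2·620/372)·131.3 = 368.2 MPa, capped at F_nt → F'_nt = 368.2 MPa.
R_n = F'_nt · A_b · n = 368.2 × 706.9 × 6 / 1000 = 1562 kN.
Allowable strength R_n/Ω = 1562 / 2 = 781 kN.

781 kN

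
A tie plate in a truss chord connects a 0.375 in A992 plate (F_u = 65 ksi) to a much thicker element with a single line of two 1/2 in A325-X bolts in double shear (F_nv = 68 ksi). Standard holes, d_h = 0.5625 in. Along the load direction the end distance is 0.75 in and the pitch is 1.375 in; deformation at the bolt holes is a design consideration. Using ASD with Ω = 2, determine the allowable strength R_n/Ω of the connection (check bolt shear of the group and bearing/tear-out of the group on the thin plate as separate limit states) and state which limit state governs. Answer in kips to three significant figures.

18.7 kips (bearing governs)

Bolt shear: A_b = π·0.5²/4 = 0.1963 in²; R_n = 68 × 0.1963 × 2 × 2 = 53.41 kips → 53.41 / 2 = 26.7 kips.
Bearing (1.2 l_c t F_u ≤ 2.4 d t F_u): upper limit = 2.4·0.5·0.375·65 = 29.25 kips.
  Edge l_c = 0.75 − 0.5625/2 = 0.4688 → r_n = 13.71 kips; interior l_c = 1.375 − 0.5625 = 0.8125 → r_n = 23.77 kips.
  R_n,bearing = 1·13.71 + 1·23.77 = 37.48 kips → 37.48 / 2 = 18.7 kips.
Bearing governs: 18.7 kips.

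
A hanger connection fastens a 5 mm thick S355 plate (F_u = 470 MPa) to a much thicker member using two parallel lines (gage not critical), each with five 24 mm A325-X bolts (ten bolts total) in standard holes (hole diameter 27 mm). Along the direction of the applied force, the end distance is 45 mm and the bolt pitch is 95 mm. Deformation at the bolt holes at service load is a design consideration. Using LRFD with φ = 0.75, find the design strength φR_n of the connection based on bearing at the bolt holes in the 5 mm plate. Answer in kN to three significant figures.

945 kN

Per bolt r_n = 1.2 l_c t F_u ≤ 2.4 d t F_u; upper limit = 2.4 × 24 × 5 × 470 / 1000 = 135.4 kN.
Edge bolt: l_c = 45 − 27/2 = 31.5 mm → 1.2 × 31.5 × 5 × 470 / 1000 = 88.83 → r_n = 88.83 kN.
Interior bolts: l_c = 95 − 27 = 68 mm → 1.2 × 68 × 5 × 470 / 1000 = 191.8 → r_n = 135.4 kN.
R_n = 2 × 88.83 + 8 × 135.4 = 1261 kN.
Design strength φR_n = 0.75 × 1261 = 945 kN.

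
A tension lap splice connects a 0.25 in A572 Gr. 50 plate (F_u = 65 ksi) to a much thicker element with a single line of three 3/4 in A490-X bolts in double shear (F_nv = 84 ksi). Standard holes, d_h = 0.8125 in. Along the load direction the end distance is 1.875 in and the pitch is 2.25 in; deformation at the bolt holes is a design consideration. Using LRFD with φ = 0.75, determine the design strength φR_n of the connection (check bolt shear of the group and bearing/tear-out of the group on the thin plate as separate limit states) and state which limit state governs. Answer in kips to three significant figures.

63.5 kips (bearing governs)

Bolt shear: A_b = π·0.75²/4 = 0.4418 in²; R_n = 84 × 0.4418 × 3 × 2 = 222.7 kips → 0.75 × 222.7 = 167 kips.
Bearing (1.2 l_c t F_u ≤ 2.4 d t F_u): upper limit = 2.4·0.75·0.25·65 = 29.25 kips.
  Edge l_c = 1.875 − 0.8125/2 = 1.469 → r_n = 28.64 kips; interior l_c = 2.25 − 0.8125 = 1.438 → r_n = 28.03 kips.
  R_n,bearing = 1·28.64 + 2·28.03 = 84.7 kips → 0.75 × 84.7 = 63.5 kips.
Bearing governs: 63.5 kips.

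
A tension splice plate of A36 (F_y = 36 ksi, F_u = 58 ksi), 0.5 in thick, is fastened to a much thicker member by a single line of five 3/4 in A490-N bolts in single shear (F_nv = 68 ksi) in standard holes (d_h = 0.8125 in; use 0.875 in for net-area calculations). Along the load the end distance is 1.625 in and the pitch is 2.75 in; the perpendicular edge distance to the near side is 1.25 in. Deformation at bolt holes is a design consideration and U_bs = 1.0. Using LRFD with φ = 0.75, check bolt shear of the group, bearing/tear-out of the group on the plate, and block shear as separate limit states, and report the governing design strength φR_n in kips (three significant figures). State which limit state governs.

Bolt shear: A_b = π·0.75²/4 = 0.4418 in²; R_n = 68 × 0.4418 × 5 × 1 = 150.2 kips → 0.75 × 150.2 = 113 kips.
Bearing: edge l_c = 1.219, r_n = 42.41 kips; interior l_c = 1.938, r_n = 52.2 kips; R_n = 42.41 + 4·52.2 = 251.2 kips → 188 kips.
Block shear: A_gv = 6.312, A_nv = 4.344, A_nt = 0.4062 in²; R_n = min(0.6F_uA_nv, 0.6F_yA_gv) + U_bs·F_u·A_nt = 159.9 kips → 120 kips.
Bolt shear governs: 113 kips.

113 kips (bolt shear governs)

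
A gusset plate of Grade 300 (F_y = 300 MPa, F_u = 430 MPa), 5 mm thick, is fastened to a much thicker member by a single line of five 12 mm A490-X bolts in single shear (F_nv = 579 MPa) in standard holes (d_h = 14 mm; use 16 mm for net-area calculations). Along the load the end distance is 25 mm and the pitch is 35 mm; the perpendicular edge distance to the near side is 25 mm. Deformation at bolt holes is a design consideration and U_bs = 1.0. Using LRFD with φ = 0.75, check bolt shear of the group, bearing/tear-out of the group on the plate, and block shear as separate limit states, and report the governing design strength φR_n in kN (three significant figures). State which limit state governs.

Bolt shear: A_b = π·12²/4 = 113.1 mm²; R_n = 579 × 113.1 × 5 × 1 / 1000 = 327.4 kN → 0.75 × 327.4 = 246 kN.
Bearing: edge l_c = 18, r_n = 46.44 kN; interior l_c = 21, r_n = 54.18 kN; R_n = 46.44 + 4·54.18 = 263.2 kN → 197 kN.
Block shear: A_gv = 825, A_nv = 465, A_nt = 85 mm²; R_n = min(0.6F_uA_nv, 0.6F_yA_gv) + U_bs·F_u·A_nt = 156.5 kN → 117 kN.
Block shear governs: 117 kN.

117 kN (block shear governs)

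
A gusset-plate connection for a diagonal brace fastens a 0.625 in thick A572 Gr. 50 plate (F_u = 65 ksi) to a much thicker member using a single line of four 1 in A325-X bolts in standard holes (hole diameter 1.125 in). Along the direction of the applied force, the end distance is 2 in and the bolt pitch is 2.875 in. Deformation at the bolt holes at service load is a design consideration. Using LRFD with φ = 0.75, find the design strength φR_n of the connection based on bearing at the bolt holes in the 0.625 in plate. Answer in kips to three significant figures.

245 kips

Per bolt r_n = 1.2 l_c t F_u ≤ 2.4 d t F_u; upper limit = 2.4 × 1 × 0.625 × 65 = 97.5 kips.
Edge bolt: l_c = 2 − 1.125/2 = 1.438 in → 1.2 × 1.438 × 0.625 × 65 = 70.08 → r_n = 70.08 kips.
Interior bolts: l_c = 2.875 − 1.125 = 1.75 in → 1.2 × 1.75 × 0.625 × 65 = 85.31 → r_n = 85.31 kips.
R_n = 1 × 70.08 + 3 × 85.31 = 326 kips.
Design strength φR_n = 0.75 × 326 = 245 kips.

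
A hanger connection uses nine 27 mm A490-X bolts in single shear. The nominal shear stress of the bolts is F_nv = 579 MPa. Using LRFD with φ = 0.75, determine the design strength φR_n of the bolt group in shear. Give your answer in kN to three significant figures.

2240 kN

A_b = π × 27² / 4 = 572.6 mm².
R_n = F_nv · A_b · n · n_s = 579 × 572.6 × 9 × 1 / 1000 = 2984 kN.
Design strength φR_n = 0.75 × 2984 = 2240 kN.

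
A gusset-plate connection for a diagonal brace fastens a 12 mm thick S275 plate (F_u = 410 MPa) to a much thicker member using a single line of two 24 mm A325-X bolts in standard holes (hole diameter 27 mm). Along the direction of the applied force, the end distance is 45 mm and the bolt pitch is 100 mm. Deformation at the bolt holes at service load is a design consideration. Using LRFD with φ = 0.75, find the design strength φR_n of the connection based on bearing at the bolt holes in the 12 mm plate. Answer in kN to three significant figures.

Per bolt r_n = 1.2 l_c t F_u ≤ 2.4 d t F_u; upper limit = 2.4 × 24 × 12 × 410 / 1000 = 283.4 kN.
Edge bolt: l_c = 45 − 27/2 = 31.5 mm → 1.2 × 31.5 × 12 × 410 / 1000 = 186 → r_n = 186 kN.
Interior bolts: l_c = 100 − 27 = 73 mm → 1.2 × 73 × 12 × 410 / 1000 = 431 → r_n = 283.4 kN.
R_n = 1 × 186 + 1 × 283.4 = 469.4 kN.
Design strength φR_n = 0.75 × 469.4 = 352 kN.

352 kN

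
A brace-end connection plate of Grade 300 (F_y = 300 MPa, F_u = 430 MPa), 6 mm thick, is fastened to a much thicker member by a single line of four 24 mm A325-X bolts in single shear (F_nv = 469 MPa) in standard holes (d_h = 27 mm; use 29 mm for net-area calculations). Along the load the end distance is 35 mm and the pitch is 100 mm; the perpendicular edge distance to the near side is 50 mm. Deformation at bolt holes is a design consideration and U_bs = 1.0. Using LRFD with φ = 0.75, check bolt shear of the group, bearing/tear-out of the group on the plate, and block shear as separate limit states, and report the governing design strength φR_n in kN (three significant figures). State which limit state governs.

340 kN (block shear governs)

Bolt shear: A_b = π·24²/4 = 452.4 mm²; R_n = 469 × 452.4 × 4 × 1 / 1000 = 848.7 kN → 0.75 × 848.7 = 637 kN.
Bearing: edge l_c = 21.5, r_n = 66.56 kN; interior l_c = 73, r_n = 148.6 kN; R_n = 66.56 + 3·148.6 = 512.4 kN → 384 kN.
Block shear: A_gv = 2010, A_nv = 1401, A_nt = 213 mm²; R_n = min(0.6F_uA_nv, 0.6F_yA_gv) + U_bs·F_u·A_nt = 453 kN → 340 kN.
Block shear governs: 340 kN.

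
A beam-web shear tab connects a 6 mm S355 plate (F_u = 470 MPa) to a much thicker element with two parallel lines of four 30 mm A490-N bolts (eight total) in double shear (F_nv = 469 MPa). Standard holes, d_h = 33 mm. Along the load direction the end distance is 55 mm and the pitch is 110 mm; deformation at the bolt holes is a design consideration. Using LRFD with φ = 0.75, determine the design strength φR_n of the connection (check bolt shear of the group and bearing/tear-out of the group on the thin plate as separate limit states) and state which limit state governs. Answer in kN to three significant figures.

Bolt shear: A_b = π·30²/4 = 706.9 mm²; R_n = 469 × 706.9 × 8 × 2 / 1000 = 5304 kN → 0.75 × 5304 = 3980 kN.
Bearing (1.2 l_c t F_u ≤ 2.4 d t F_u): upper limit = 2.4·30·6·470 / 1000 = 203 kN.
  Edge l_c = 55 − 33/2 = 38.5 → r_n = 130.3 kN; interior l_c = 110 − 33 = 77 → r_n = 203 kN.
  R_n,bearing = 2·130.3 + 6·203 = 1479 kN → 0.75 × 1479 = 1110 kN.
Bearing governs: 1110 kN.

1110 kN (bearing governs)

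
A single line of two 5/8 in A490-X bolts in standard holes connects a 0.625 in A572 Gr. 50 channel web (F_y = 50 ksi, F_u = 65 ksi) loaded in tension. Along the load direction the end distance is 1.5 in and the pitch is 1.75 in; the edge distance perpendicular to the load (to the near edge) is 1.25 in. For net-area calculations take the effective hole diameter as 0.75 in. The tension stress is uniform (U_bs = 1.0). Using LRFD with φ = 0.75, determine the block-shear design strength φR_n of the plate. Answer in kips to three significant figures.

Shear plane L_v = 1.5 + 1·1.75 = 3.25 in; A_gv = 3.25 × 0.625 = 2.031 in².
A_nv = (3.25 − 1.5·0.75) × 0.625 = 1.328 in².
A_nt = (1.25 − 0.5·0.75) × 0.625 = 0.5469 in².
0.6 F_u A_nv = 51.8 kips; 0.6 F_y A_gv = 60.94 kips → shear rupture governs the shear term.
R_n = 51.8 + 1.0 × 65 × 0.5469 = 87.34 kips.
Design strength φR_n = 0.75 × 87.34 = 65.5 kips.

65.5 kips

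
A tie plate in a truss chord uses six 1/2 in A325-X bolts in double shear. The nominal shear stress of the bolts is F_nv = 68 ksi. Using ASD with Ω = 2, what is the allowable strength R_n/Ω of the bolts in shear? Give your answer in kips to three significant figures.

80.1 kips

A_b = π × 0.5² / 4 = 0.1963 in².
R_n = F_nv · A_b · n · n_s = 68 × 0.1963 × 6 × 2 = 160.2 kips.
Allowable strength R_n/Ω = 160.2 / 2 = 80.1 kips.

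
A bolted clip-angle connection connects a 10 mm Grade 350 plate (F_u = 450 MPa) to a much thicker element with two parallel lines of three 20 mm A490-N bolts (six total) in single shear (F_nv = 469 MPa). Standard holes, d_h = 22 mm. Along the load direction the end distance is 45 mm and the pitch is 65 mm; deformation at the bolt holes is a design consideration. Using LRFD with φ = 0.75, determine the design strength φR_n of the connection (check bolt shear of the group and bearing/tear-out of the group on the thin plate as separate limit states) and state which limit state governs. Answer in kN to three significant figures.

663 kN (bolt shear governs)

Bolt shear: A_b = π·20²/4 = 314.2 mm²; R_n = 469 × 314.2 × 6 × 1 / 1000 = 884 kN → 0.75 × 884 = 663 kN.
Bearing (1.2 l_c t F_u ≤ 2.4 d t F_u): upper limit = 2.4·20·10·450 / 1000 = 216 kN.
  Edge l_c = 45 − 22/2 = 34 → r_n = 183.6 kN; interior l_c = 65 − 22 = 43 → r_n = 216 kN.
  R_n,bearing = 2·183.6 + 4·216 = 1231 kN → 0.75 × 1231 = 923 kN.
Bolt shear governs: 663 kN.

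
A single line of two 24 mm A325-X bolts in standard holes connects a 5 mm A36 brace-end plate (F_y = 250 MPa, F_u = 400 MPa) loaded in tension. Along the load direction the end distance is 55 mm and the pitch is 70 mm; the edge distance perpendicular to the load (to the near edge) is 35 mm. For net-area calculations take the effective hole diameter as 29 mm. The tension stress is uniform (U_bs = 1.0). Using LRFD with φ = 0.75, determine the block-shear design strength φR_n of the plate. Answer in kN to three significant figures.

Shear plane L_v = 55 + 1·70 = 125 mm; A_gv = 125 × 5 = 625 mm².
A_nv = (125 − 1.5·29) × 5 = 407.5 mm².
A_nt = (35 − 0.5·29) × 5 = 102.5 mm².
0.6 F_u A_nv = 97.8 kN; 0.6 F_y A_gv = 93.75 kN → shear yielding governs the shear term.
R_n = 93.75 + 1.0 × 400 × 102.5 / 1000 = 134.8 kN.
Design strength φR_n = 0.75 × 134.8 = 101 kN.

101 kN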